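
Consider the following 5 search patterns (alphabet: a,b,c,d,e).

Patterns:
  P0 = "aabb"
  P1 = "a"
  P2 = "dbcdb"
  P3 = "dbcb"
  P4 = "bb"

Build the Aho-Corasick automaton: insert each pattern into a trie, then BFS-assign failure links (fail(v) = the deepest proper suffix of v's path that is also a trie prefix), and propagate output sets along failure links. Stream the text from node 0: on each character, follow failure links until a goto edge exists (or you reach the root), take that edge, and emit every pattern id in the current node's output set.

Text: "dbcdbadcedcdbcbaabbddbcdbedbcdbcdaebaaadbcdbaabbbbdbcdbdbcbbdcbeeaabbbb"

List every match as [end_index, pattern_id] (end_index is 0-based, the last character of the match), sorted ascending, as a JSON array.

Construct AC machine:
Trie (insert patterns):
  0='ε' goto a→1 b→11 d→5
  1='a' goto a→2  ←P1
  2='aa' goto b→3
  3='aab' goto b→4
  4='aabb' goto ·  ←P0
  5='d' goto b→6
  6='db' goto c→7
  7='dbc' goto b→10 d→8
  8='dbcd' goto b→9
  9='dbcdb' goto ·  ←P2
  10='dbcb' goto ·  ←P3
  11='b' goto b→12
  12='bb' goto ·  ←P4

Failure links (BFS by depth):
  fail(1) 'a': from fail(0)=0 chase 'a': 0 ⇒ 0;  out={1}∪out(0)={1}
  fail(5) 'd': from fail(0)=0 chase 'd': 0 ⇒ 0;  out=∅∪out(0)=∅
  fail(11) 'b': from fail(0)=0 chase 'b': 0 ⇒ 0;  out=∅∪out(0)=∅
  fail(2) 'aa': from fail(1)=0 chase 'a': 0 ⇒ 1;  out=∅∪out(1)={1}
  fail(6) 'db': from fail(5)=0 chase 'b': 0 ⇒ 11;  out=∅∪out(11)=∅
  fail(12) 'bb': from fail(11)=0 chase 'b': 0 ⇒ 11;  out={4}∪out(11)={4}
  fail(3) 'aab': from fail(2)=1 chase 'b': 1→0 ⇒ 11;  out=∅∪out(11)=∅
  fail(7) 'dbc': from fail(6)=11 chase 'c': 11→0 ⇒ 0;  out=∅∪out(0)=∅
  fail(4) 'aabb': from fail(3)=11 chase 'b': 11 ⇒ 12;  out={0}∪out(12)={0,4}
  fail(8) 'dbcd': from fail(7)=0 chase 'd': 0 ⇒ 5;  out=∅∪out(5)=∅
  fail(10) 'dbcb': from fail(7)=0 chase 'b': 0 ⇒ 11;  out={3}∪out(11)={3}
  fail(9) 'dbcdb': from fail(8)=5 chase 'b': 5 ⇒ 6;  out={2}∪out(6)={2}

Scan:
[0] read 'd'  n0⇒n5
[1] read 'b'  n5⇒n6
[2] read 'c'  n6⇒n7
[3] read 'd'  n7⇒n8
[4] read 'b'  n8⇒n9  emit P2@[0:4]
[5] read 'a'  n9⇒n1 ·f  emit P1@[5:5]
[6] read 'd'  n1⇒n5 ·f
[7] read 'c'  n5⇒n0 ·f
[8] read 'e'  n0⇒n0
[9] read 'd'  n0⇒n5
[10] read 'c'  n5⇒n0 ·f
[11] read 'd'  n0⇒n5
[12] read 'b'  n5⇒n6
[13] read 'c'  n6⇒n7
[14] read 'b'  n7⇒n10  emit P3@[11:14]
[15] read 'a'  n10⇒n1 ·f  emit P1@[15:15]
[16] read 'a'  n1⇒n2  emit P1@[16:16]
[17] read 'b'  n2⇒n3
[18] read 'b'  n3⇒n4  emit P0@[15:18],P4@[17:18]
[19] read 'd'  n4⇒n5 ·f
[20] read 'd'  n5⇒n5 ·f
[21] read 'b'  n5⇒n6
[22] read 'c'  n6⇒n7
[23] read 'd'  n7⇒n8
[24] read 'b'  n8⇒n9  emit P2@[20:24]
[25] read 'e'  n9⇒n0 ·f
[26] read 'd'  n0⇒n5
[27] read 'b'  n5⇒n6
[28] read 'c'  n6⇒n7
[29] read 'd'  n7⇒n8
[30] read 'b'  n8⇒n9  emit P2@[26:30]
[31] read 'c'  n9⇒n7 ·f
[32] read 'd'  n7⇒n8
[33] read 'a'  n8⇒n1 ·f  emit P1@[33:33]
[34] read 'e'  n1⇒n0 ·f
[35] read 'b'  n0⇒n11
[36] read 'a'  n11⇒n1 ·f  emit P1@[36:36]
[37] read 'a'  n1⇒n2  emit P1@[37:37]
[38] read 'a'  n2⇒n2 ·f  emit P1@[38:38]
[39] read 'd'  n2⇒n5 ·f
[40] read 'b'  n5⇒n6
[41] read 'c'  n6⇒n7
[42] read 'd'  n7⇒n8
[43] read 'b'  n8⇒n9  emit P2@[39:43]
[44] read 'a'  n9⇒n1 ·f  emit P1@[44:44]
[45] read 'a'  n1⇒n2  emit P1@[45:45]
[46] read 'b'  n2⇒n3
[47] read 'b'  n3⇒n4  emit P0@[44:47],P4@[46:47]
[48] read 'b'  n4⇒n12 ·f  emit P4@[47:48]
[49] read 'b'  n12⇒n12 ·f  emit P4@[48:49]
[50] read 'd'  n12⇒n5 ·f
[51] read 'b'  n5⇒n6
[52] read 'c'  n6⇒n7
[53] read 'd'  n7⇒n8
[54] read 'b'  n8⇒n9  emit P2@[50:54]
[55] read 'd'  n9⇒n5 ·f
[56] read 'b'  n5⇒n6
[57] read 'c'  n6⇒n7
[58] read 'b'  n7⇒n10  emit P3@[55:58]
[59] read 'b'  n10⇒n12 ·f  emit P4@[58:59]
[60] read 'd'  n12⇒n5 ·f
[61] read 'c'  n5⇒n0 ·f
[62] read 'b'  n0⇒n11
[63] read 'e'  n11⇒n0 ·f
[64] read 'e'  n0⇒n0
[65] read 'a'  n0⇒n1  emit P1@[65:65]
[66] read 'a'  n1⇒n2  emit P1@[66:66]
[67] read 'b'  n2⇒n3
[68] read 'b'  n3⇒n4  emit P0@[65:68],P4@[67:68]
[69] read 'b'  n4⇒n12 ·f  emit P4@[68:69]
[70] read 'b'  n12⇒n12 ·f  emit P4@[69:70]

Matches: [[4,2],[5,1],[14,3],[15,1],[16,1],[18,0],[18,4],[24,2],[30,2],[33,1],[36,1],[37,1],[38,1],[43,2],[44,1],[45,1],[47,0],[47,4],[48,4],[49,4],[54,2],[58,3],[59,4],[65,1],[66,1],[68,0],[68,4],[69,4],[70,4]]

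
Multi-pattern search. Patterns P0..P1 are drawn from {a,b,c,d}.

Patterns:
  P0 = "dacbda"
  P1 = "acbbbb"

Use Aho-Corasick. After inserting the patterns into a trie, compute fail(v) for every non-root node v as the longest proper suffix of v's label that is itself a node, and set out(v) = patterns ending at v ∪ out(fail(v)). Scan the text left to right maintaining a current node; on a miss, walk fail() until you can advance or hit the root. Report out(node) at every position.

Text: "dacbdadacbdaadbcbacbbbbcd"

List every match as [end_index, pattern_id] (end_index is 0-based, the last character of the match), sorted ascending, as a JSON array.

Construct AC machine:
Trie (insert patterns):
  0='ε' goto a→7 d→1
  1='d' goto a→2
  2='da' goto c→3
  3='dac' goto b→4
  4='dacb' goto d→5
  5='dacbd' goto a→6
  6='dacbda' goto ·  ←P0
  7='a' goto c→8
  8='ac' goto b→9
  9='acb' goto b→10
  10='acbb' goto b→11
  11='acbbb' goto b→12
  12='acbbbb' goto ·  ←P1

BFS fail/out derivation:
  fail(1) 'd': from fail(0)=0 chase 'd': 0 ⇒ 0;  out=∅∪out(0)=∅
  fail(7) 'a': from fail(0)=0 chase 'a': 0 ⇒ 0;  out=∅∪out(0)=∅
  fail(2) 'da': from fail(1)=0 chase 'a': 0 ⇒ 7;  out=∅∪out(7)=∅
  fail(8) 'ac': from fail(7)=0 chase 'c': 0 ⇒ 0;  out=∅∪out(0)=∅
  fail(3) 'dac': from fail(2)=7 chase 'c': 7 ⇒ 8;  out=∅∪out(8)=∅
  fail(9) 'acb': from fail(8)=0 chase 'b': 0 ⇒ 0;  out=∅∪out(0)=∅
  fail(4) 'dacb': from fail(3)=8 chase 'b': 8 ⇒ 9;  out=∅∪out(9)=∅
  fail(10) 'acbb': from fail(9)=0 chase 'b': 0 ⇒ 0;  out=∅∪out(0)=∅
  fail(5) 'dacbd': from fail(4)=9 chase 'd': 9→0 ⇒ 1;  out=∅∪out(1)=∅
  fail(11) 'acbbb': from fail(10)=0 chase 'b': 0 ⇒ 0;  out=∅∪out(0)=∅
  fail(6) 'dacbda': from fail(5)=1 chase 'a': 1 ⇒ 2;  out={0}∪out(2)={0}
  fail(12) 'acbbbb': from fail(11)=0 chase 'b': 0 ⇒ 0;  out={1}∪out(0)={1}

Text stream:
pos 0 'd': at 1
pos 1 'a': at 2
pos 2 'c': at 3
pos 3 'b': at 4
pos 4 'd': at 5
pos 5 'a': at 6  → match P0@[0:5]
pos 6 'd': at 1 (via fail)
pos 7 'a': at 2
pos 8 'c': at 3
pos 9 'b': at 4
pos 10 'd': at 5
pos 11 'a': at 6  → match P0@[6:11]
pos 12 'a': at 7 (via fail)
pos 13 'd': at 1 (via fail)
pos 14 'b': at 0 (via fail)
pos 15 'c': at 0
pos 16 'b': at 0
pos 17 'a': at 7
pos 18 'c': at 8
pos 19 'b': at 9
pos 20 'b': at 10
pos 21 'b': at 11
pos 22 'b': at 12  → match P1@[17:22]
pos 23 'c': at 0 (via fail)
pos 24 'd': at 1

Matches: [[5,0],[11,0],[22,1]]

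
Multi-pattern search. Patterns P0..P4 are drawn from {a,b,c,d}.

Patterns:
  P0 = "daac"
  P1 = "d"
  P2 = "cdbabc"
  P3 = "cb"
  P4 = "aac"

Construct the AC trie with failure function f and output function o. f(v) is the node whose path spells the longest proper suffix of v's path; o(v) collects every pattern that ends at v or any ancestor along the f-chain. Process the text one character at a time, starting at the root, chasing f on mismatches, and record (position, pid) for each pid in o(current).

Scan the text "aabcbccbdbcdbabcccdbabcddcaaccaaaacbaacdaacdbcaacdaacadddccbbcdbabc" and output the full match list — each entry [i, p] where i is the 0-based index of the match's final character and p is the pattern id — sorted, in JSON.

Build:
Trie (insert patterns):
  0='ε' goto a→12 c→5 d→1
  1='d' goto a→2  [P1 ends]
  2='da' goto a→3
  3='daa' goto c→4
  4='daac' goto ·  [P0 ends]
  5='c' goto b→11 d→6
  6='cd' goto b→7
  7='cdb' goto a→8
  8='cdba' goto b→9
  9='cdbab' goto c→10
  10='cdbabc' goto ·  [P2 ends]
  11='cb' goto ·  [P3 ends]
  12='a' goto a→13
  13='aa' goto c→14
  14='aac' goto ·  [P4 ends]

BFS fail/out derivation:
  n1('d'): parent n0 fail=0; on 'd' 0 → fail=0;  out {1}∪∅={1}
  n5('c'): parent n0 fail=0; on 'c' 0 → fail=0;  out ∅∪∅=∅
  n12('a'): parent n0 fail=0; on 'a' 0 → fail=0;  out ∅∪∅=∅
  n2('da'): parent n1 fail=0; on 'a' 0 → fail=12;  out ∅∪∅=∅
  n6('cd'): parent n5 fail=0; on 'd' 0 → fail=1;  out ∅∪{1}={1}
  n11('cb'): parent n5 fail=0; on 'b' 0 → fail=0;  out {3}∪∅={3}
  n13('aa'): parent n12 fail=0; on 'a' 0 → fail=12;  out ∅∪∅=∅
  n3('daa'): parent n2 fail=12; on 'a' 12 → fail=13;  out ∅∪∅=∅
  n7('cdb'): parent n6 fail=1; on 'b' 1→0 → fail=0;  out ∅∪∅=∅
  n14('aac'): parent n13 fail=12; on 'c' 12→0 → fail=5;  out {4}∪∅={4}
  n4('daac'): parent n3 fail=13; on 'c' 13 → fail=14;  out {0}∪{4}={0,4}
  n8('cdba'): parent n7 fail=0; on 'a' 0 → fail=12;  out ∅∪∅=∅
  n9('cdbab'): parent n8 fail=12; on 'b' 12→0 → fail=0;  out ∅∪∅=∅
  n10('cdbabc'): parent n9 fail=0; on 'c' 0 → fail=5;  out {2}∪∅={2}

Text stream:
[0] read 'a'  n0⇒n12
[1] read 'a'  n12⇒n13
[2] read 'b'  n13⇒n0 (fail-walked)
[3] read 'c'  n0⇒n5
[4] read 'b'  n5⇒n11  → match P3@[3:4]
[5] read 'c'  n11⇒n5 (fail-walked)
[6] read 'c'  n5⇒n5 (fail-walked)
[7] read 'b'  n5⇒n11  → match P3@[6:7]
[8] read 'd'  n11⇒n1 (fail-walked)  → match P1@[8:8]
[9] read 'b'  n1⇒n0 (fail-walked)
[10] read 'c'  n0⇒n5
[11] read 'd'  n5⇒n6  → match P1@[11:11]
[12] read 'b'  n6⇒n7
[13] read 'a'  n7⇒n8
[14] read 'b'  n8⇒n9
[15] read 'c'  n9⇒n10  → match P2@[10:15]
[16] read 'c'  n10⇒n5 (fail-walked)
[17] read 'c'  n5⇒n5 (fail-walked)
[18] read 'd'  n5⇒n6  → match P1@[18:18]
[19] read 'b'  n6⇒n7
[20] read 'a'  n7⇒n8
[21] read 'b'  n8⇒n9
[22] read 'c'  n9⇒n10  → match P2@[17:22]
[23] read 'd'  n10⇒n6 (fail-walked)  → match P1@[23:23]
[24] read 'd'  n6⇒n1 (fail-walked)  → match P1@[24:24]
[25] read 'c'  n1⇒n5 (fail-walked)
[26] read 'a'  n5⇒n12 (fail-walked)
[27] read 'a'  n12⇒n13
[28] read 'c'  n13⇒n14  → match P4@[26:28]
[29] read 'c'  n14⇒n5 (fail-walked)
[30] read 'a'  n5⇒n12 (fail-walked)
[31] read 'a'  n12⇒n13
[32] read 'a'  n13⇒n13 (fail-walked)
[33] read 'a'  n13⇒n13 (fail-walked)
[34] read 'c'  n13⇒n14  → match P4@[32:34]
[35] read 'b'  n14⇒n11 (fail-walked)  → match P3@[34:35]
[36] read 'a'  n11⇒n12 (fail-walked)
[37] read 'a'  n12⇒n13
[38] read 'c'  n13⇒n14  → match P4@[36:38]
[39] read 'd'  n14⇒n6 (fail-walked)  → match P1@[39:39]
[40] read 'a'  n6⇒n2 (fail-walked)
[41] read 'a'  n2⇒n3
[42] read 'c'  n3⇒n4  → match P0@[39:42],P4@[40:42]
[43] read 'd'  n4⇒n6 (fail-walked)  → match P1@[43:43]
[44] read 'b'  n6⇒n7
[45] read 'c'  n7⇒n5 (fail-walked)
[46] read 'a'  n5⇒n12 (fail-walked)
[47] read 'a'  n12⇒n13
[48] read 'c'  n13⇒n14  → match P4@[46:48]
[49] read 'd'  n14⇒n6 (fail-walked)  → match P1@[49:49]
[50] read 'a'  n6⇒n2 (fail-walked)
[51] read 'a'  n2⇒n3
[52] read 'c'  n3⇒n4  → match P0@[49:52],P4@[50:52]
[53] read 'a'  n4⇒n12 (fail-walked)
[54] read 'd'  n12⇒n1 (fail-walked)  → match P1@[54:54]
[55] read 'd'  n1⇒n1 (fail-walked)  → match P1@[55:55]
[56] read 'd'  n1⇒n1 (fail-walked)  → match P1@[56:56]
[57] read 'c'  n1⇒n5 (fail-walked)
[58] read 'c'  n5⇒n5 (fail-walked)
[59] read 'b'  n5⇒n11  → match P3@[58:59]
[60] read 'b'  n11⇒n0 (fail-walked)
[61] read 'c'  n0⇒n5
[62] read 'd'  n5⇒n6  → match P1@[62:62]
[63] read 'b'  n6⇒n7
[64] read 'a'  n7⇒n8
[65] read 'b'  n8⇒n9
[66] read 'c'  n9⇒n10  → match P2@[61:66]

Matches: [[4,3],[7,3],[8,1],[11,1],[15,2],[18,1],[22,2],[23,1],[24,1],[28,4],[34,4],[35,3],[38,4],[39,1],[42,0],[42,4],[43,1],[48,4],[49,1],[52,0],[52,4],[54,1],[55,1],[56,1],[59,3],[62,1],[66,2]]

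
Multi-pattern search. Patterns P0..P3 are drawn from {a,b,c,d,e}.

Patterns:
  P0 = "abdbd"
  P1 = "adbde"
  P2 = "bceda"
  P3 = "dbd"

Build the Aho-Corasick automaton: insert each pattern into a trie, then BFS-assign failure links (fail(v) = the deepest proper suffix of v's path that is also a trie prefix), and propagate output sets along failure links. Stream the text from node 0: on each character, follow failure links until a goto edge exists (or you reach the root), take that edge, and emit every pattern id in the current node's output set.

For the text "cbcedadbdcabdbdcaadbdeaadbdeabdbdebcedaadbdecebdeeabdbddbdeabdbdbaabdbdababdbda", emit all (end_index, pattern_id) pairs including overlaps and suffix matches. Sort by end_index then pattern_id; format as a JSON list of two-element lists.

Construct AC machine:
Trie (insert patterns):
  n0 'ε': a→1 b→10 d→15
  n1 'a': b→2 d→6
  n2 'ab': d→3
  n3 'abd': b→4
  n4 'abdb': d→5
  n5 'abdbd': ·  ←P0
  n6 'ad': b→7
  n7 'adb': d→8
  n8 'adbd': e→9
  n9 'adbde': ·  ←P1
  n10 'b': c→11
  n11 'bc': e→12
  n12 'bce': d→13
  n13 'bced': a→14
  n14 'bceda': ·  ←P2
  n15 'd': b→16
  n16 'db': d→17
  n17 'dbd': ·  ←P3

BFS fail/out derivation:
  fail(1) 'a': from fail(0)=0 chase 'a': 0 ⇒ 0;  out=∅∪out(0)=∅
  fail(10) 'b': from fail(0)=0 chase 'b': 0 ⇒ 0;  out=∅∪out(0)=∅
  fail(15) 'd': from fail(0)=0 chase 'd': 0 ⇒ 0;  out=∅∪out(0)=∅
  fail(2) 'ab': from fail(1)=0 chase 'b': 0 ⇒ 10;  out=∅∪out(10)=∅
  fail(6) 'ad': from fail(1)=0 chase 'd': 0 ⇒ 15;  out=∅∪out(15)=∅
  fail(11) 'bc': from fail(10)=0 chase 'c': 0 ⇒ 0;  out=∅∪out(0)=∅
  fail(16) 'db': from fail(15)=0 chase 'b': 0 ⇒ 10;  out=∅∪out(10)=∅
  fail(3) 'abd': from fail(2)=10 chase 'd': 10→0 ⇒ 15;  out=∅∪out(15)=∅
  fail(7) 'adb': from fail(6)=15 chase 'b': 15 ⇒ 16;  out=∅∪out(16)=∅
  fail(12) 'bce': from fail(11)=0 chase 'e': 0 ⇒ 0;  out=∅∪out(0)=∅
  fail(17) 'dbd': from fail(16)=10 chase 'd': 10→0 ⇒ 15;  out={3}∪out(15)={3}
  fail(4) 'abdb': from fail(3)=15 chase 'b': 15 ⇒ 16;  out=∅∪out(16)=∅
  fail(8) 'adbd': from fail(7)=16 chase 'd': 16 ⇒ 17;  out=∅∪out(17)={3}
  fail(13) 'bced': from fail(12)=0 chase 'd': 0 ⇒ 15;  out=∅∪out(15)=∅
  fail(5) 'abdbd': from fail(4)=16 chase 'd': 16 ⇒ 17;  out={0}∪out(17)={0,3}
  fail(9) 'adbde': from fail(8)=17 chase 'e': 17→15→0 ⇒ 0;  out={1}∪out(0)={1}
  fail(14) 'bceda': from fail(13)=15 chase 'a': 15→0 ⇒ 1;  out={2}∪out(1)={2}

Text stream:
[0] read 'c'  n0⇒n0
[1] read 'b'  n0⇒n10
[2] read 'c'  n10⇒n11
[3] read 'e'  n11⇒n12
[4] read 'd'  n12⇒n13
[5] read 'a'  n13⇒n14  emit P2@[1:5]
[6] read 'd'  n14⇒n6 (fail-walked)
[7] read 'b'  n6⇒n7
[8] read 'd'  n7⇒n8  emit P3@[6:8]
[9] read 'c'  n8⇒n0 (fail-walked)
[10] read 'a'  n0⇒n1
[11] read 'b'  n1⇒n2
[12] read 'd'  n2⇒n3
[13] read 'b'  n3⇒n4
[14] read 'd'  n4⇒n5  emit P0@[10:14],P3@[12:14]
[15] read 'c'  n5⇒n0 (fail-walked)
[16] read 'a'  n0⇒n1
[17] read 'a'  n1⇒n1 (fail-walked)
[18] read 'd'  n1⇒n6
[19] read 'b'  n6⇒n7
[20] read 'd'  n7⇒n8  emit P3@[18:20]
[21] read 'e'  n8⇒n9  emit P1@[17:21]
[22] read 'a'  n9⇒n1 (fail-walked)
[23] read 'a'  n1⇒n1 (fail-walked)
[24] read 'd'  n1⇒n6
[25] read 'b'  n6⇒n7
[26] read 'd'  n7⇒n8  emit P3@[24:26]
[27] read 'e'  n8⇒n9  emit P1@[23:27]
[28] read 'a'  n9⇒n1 (fail-walked)
[29] read 'b'  n1⇒n2
[30] read 'd'  n2⇒n3
[31] read 'b'  n3⇒n4
[32] read 'd'  n4⇒n5  emit P0@[28:32],P3@[30:32]
[33] read 'e'  n5⇒n0 (fail-walked)
[34] read 'b'  n0⇒n10
[35] read 'c'  n10⇒n11
[36] read 'e'  n11⇒n12
[37] read 'd'  n12⇒n13
[38] read 'a'  n13⇒n14  emit P2@[34:38]
[39] read 'a'  n14⇒n1 (fail-walked)
[40] read 'd'  n1⇒n6
[41] read 'b'  n6⇒n7
[42] read 'd'  n7⇒n8  emit P3@[40:42]
[43] read 'e'  n8⇒n9  emit P1@[39:43]
[44] read 'c'  n9⇒n0 (fail-walked)
[45] read 'e'  n0⇒n0
[46] read 'b'  n0⇒n10
[47] read 'd'  n10⇒n15 (fail-walked)
[48] read 'e'  n15⇒n0 (fail-walked)
[49] read 'e'  n0⇒n0
[50] read 'a'  n0⇒n1
[51] read 'b'  n1⇒n2
[52] read 'd'  n2⇒n3
[53] read 'b'  n3⇒n4
[54] read 'd'  n4⇒n5  emit P0@[50:54],P3@[52:54]
[55] read 'd'  n5⇒n15 (fail-walked)
[56] read 'b'  n15⇒n16
[57] read 'd'  n16⇒n17  emit P3@[55:57]
[58] read 'e'  n17⇒n0 (fail-walked)
[59] read 'a'  n0⇒n1
[60] read 'b'  n1⇒n2
[61] read 'd'  n2⇒n3
[62] read 'b'  n3⇒n4
[63] read 'd'  n4⇒n5  emit P0@[59:63],P3@[61:63]
[64] read 'b'  n5⇒n16 (fail-walked)
[65] read 'a'  n16⇒n1 (fail-walked)
[66] read 'a'  n1⇒n1 (fail-walked)
[67] read 'b'  n1⇒n2
[68] read 'd'  n2⇒n3
[69] read 'b'  n3⇒n4
[70] read 'd'  n4⇒n5  emit P0@[66:70],P3@[68:70]
[71] read 'a'  n5⇒n1 (fail-walked)
[72] read 'b'  n1⇒n2
[73] read 'a'  n2⇒n1 (fail-walked)
[74] read 'b'  n1⇒n2
[75] read 'd'  n2⇒n3
[76] read 'b'  n3⇒n4
[77] read 'd'  n4⇒n5  emit P0@[73:77],P3@[75:77]
[78] read 'a'  n5⇒n1 (fail-walked)

Matches: [[5,2],[8,3],[14,0],[14,3],[20,3],[21,1],[26,3],[27,1],[32,0],[32,3],[38,2],[42,3],[43,1],[54,0],[54,3],[57,3],[63,0],[63,3],[70,0],[70,3],[77,0],[77,3]]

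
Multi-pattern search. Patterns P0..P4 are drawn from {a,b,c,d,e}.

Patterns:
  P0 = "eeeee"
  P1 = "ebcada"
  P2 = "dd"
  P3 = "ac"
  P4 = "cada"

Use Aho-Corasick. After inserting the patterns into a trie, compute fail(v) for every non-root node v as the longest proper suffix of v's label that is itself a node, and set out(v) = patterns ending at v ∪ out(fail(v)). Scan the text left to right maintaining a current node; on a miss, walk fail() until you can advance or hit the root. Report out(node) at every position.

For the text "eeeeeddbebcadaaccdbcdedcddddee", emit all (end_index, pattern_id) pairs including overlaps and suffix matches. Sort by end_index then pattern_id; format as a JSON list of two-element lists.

Construct AC machine:
Trie (insert patterns):
  0='ε' goto a→13 c→15 d→11 e→1
  1='e' goto b→6 e→2
  2='ee' goto e→3
  3='eee' goto e→4
  4='eeee' goto e→5
  5='eeeee' goto ·  ←P0
  6='eb' goto c→7
  7='ebc' goto a→8
  8='ebca' goto d→9
  9='ebcad' goto a→10
  10='ebcada' goto ·  ←P1
  11='d' goto d→12
  12='dd' goto ·  ←P2
  13='a' goto c→14
  14='ac' goto ·  ←P3
  15='c' goto a→16
  16='ca' goto d→17
  17='cad' goto a→18
  18='cada' goto ·  ←P4

BFS fail/out derivation:
  n1('e'): parent n0 fail=0; on 'e' 0 → fail=0;  out ∅∪∅=∅
  n11('d'): parent n0 fail=0; on 'd' 0 → fail=0;  out ∅∪∅=∅
  n13('a'): parent n0 fail=0; on 'a' 0 → fail=0;  out ∅∪∅=∅
  n15('c'): parent n0 fail=0; on 'c' 0 → fail=0;  out ∅∪∅=∅
  n2('ee'): parent n1 fail=0; on 'e' 0 → fail=1;  out ∅∪∅=∅
  n6('eb'): parent n1 fail=0; on 'b' 0 → fail=0;  out ∅∪∅=∅
  n12('dd'): parent n11 fail=0; on 'd' 0 → fail=11;  out {2}∪∅={2}
  n14('ac'): parent n13 fail=0; on 'c' 0 → fail=15;  out {3}∪∅={3}
  n16('ca'): parent n15 fail=0; on 'a' 0 → fail=13;  out ∅∪∅=∅
  n3('eee'): parent n2 fail=1; on 'e' 1 → fail=2;  out ∅∪∅=∅
  n7('ebc'): parent n6 fail=0; on 'c' 0 → fail=15;  out ∅∪∅=∅
  n17('cad'): parent n16 fail=13; on 'd' 13→0 → fail=11;  out ∅∪∅=∅
  n4('eeee'): parent n3 fail=2; on 'e' 2 → fail=3;  out ∅∪∅=∅
  n8('ebca'): parent n7 fail=15; on 'a' 15 → fail=16;  out ∅∪∅=∅
  n18('cada'): parent n17 fail=11; on 'a' 11→0 → fail=13;  out {4}∪∅={4}
  n5('eeeee'): parent n4 fail=3; on 'e' 3 → fail=4;  out {0}∪∅={0}
  n9('ebcad'): parent n8 fail=16; on 'd' 16 → fail=17;  out ∅∪∅=∅
  n10('ebcada'): parent n9 fail=17; on 'a' 17 → fail=18;  out {1}∪{4}={1,4}

Text stream:
i=0 'e': node 0→1
i=1 'e': node 1→2
i=2 'e': node 2→3
i=3 'e': node 3→4
i=4 'e': node 4→5  ** P0@[0:4]
i=5 'd': node 5→11 ·f
i=6 'd': node 11→12  ** P2@[5:6]
i=7 'b': node 12→0 ·f
i=8 'e': node 0→1
i=9 'b': node 1→6
i=10 'c': node 6→7
i=11 'a': node 7→8
i=12 'd': node 8→9
i=13 'a': node 9→10  ** P1@[8:13],P4@[10:13]
i=14 'a': node 10→13 ·f
i=15 'c': node 13→14  ** P3@[14:15]
i=16 'c': node 14→15 ·f
i=17 'd': node 15→11 ·f
i=18 'b': node 11→0 ·f
i=19 'c': node 0→15
i=20 'd': node 15→11 ·f
i=21 'e': node 11→1 ·f
i=22 'd': node 1→11 ·f
i=23 'c': node 11→15 ·f
i=24 'd': node 15→11 ·f
i=25 'd': node 11→12  ** P2@[24:25]
i=26 'd': node 12→12 ·f  ** P2@[25:26]
i=27 'd': node 12→12 ·f  ** P2@[26:27]
i=28 'e': node 12→1 ·f
i=29 'e': node 1→2

Result: [[4,0],[6,2],[13,1],[13,4],[15,3],[25,2],[26,2],[27,2]]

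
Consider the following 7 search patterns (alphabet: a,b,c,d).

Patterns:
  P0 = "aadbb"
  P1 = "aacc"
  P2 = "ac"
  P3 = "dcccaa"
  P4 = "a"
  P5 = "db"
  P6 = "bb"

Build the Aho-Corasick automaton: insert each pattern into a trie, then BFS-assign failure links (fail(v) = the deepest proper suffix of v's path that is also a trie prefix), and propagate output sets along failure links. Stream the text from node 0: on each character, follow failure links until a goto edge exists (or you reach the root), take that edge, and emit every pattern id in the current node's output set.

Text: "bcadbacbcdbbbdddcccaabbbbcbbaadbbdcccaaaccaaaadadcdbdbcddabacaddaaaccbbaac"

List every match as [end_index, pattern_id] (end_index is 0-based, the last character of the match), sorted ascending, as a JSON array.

Build automaton:
Trie (insert patterns):
  0='ε' goto a→1 b→16 d→9
  1='a' goto a→2 c→8  [P4 ends]
  2='aa' goto c→6 d→3
  3='aad' goto b→4
  4='aadb' goto b→5
  5='aadbb' goto ·  [P0 ends]
  6='aac' goto c→7
  7='aacc' goto ·  [P1 ends]
  8='ac' goto ·  [P2 ends]
  9='d' goto b→15 c→10
  10='dc' goto c→11
  11='dcc' goto c→12
  12='dccc' goto a→13
  13='dccca' goto a→14
  14='dcccaa' goto ·  [P3 ends]
  15='db' goto ·  [P5 ends]
  16='b' goto b→17
  17='bb' goto ·  [P6 ends]

Failure links (BFS by depth):
  n1('a'): parent n0 fail=0; on 'a' 0 → fail=0;  out {4}∪∅={4}
  n9('d'): parent n0 fail=0; on 'd' 0 → fail=0;  out ∅∪∅=∅
  n16('b'): parent n0 fail=0; on 'b' 0 → fail=0;  out ∅∪∅=∅
  n2('aa'): parent n1 fail=0; on 'a' 0 → fail=1;  out ∅∪{4}={4}
  n8('ac'): parent n1 fail=0; on 'c' 0 → fail=0;  out {2}∪∅={2}
  n10('dc'): parent n9 fail=0; on 'c' 0 → fail=0;  out ∅∪∅=∅
  n15('db'): parent n9 fail=0; on 'b' 0 → fail=16;  out {5}∪∅={5}
  n17('bb'): parent n16 fail=0; on 'b' 0 → fail=16;  out {6}∪∅={6}
  n3('aad'): parent n2 fail=1; on 'd' 1→0 → fail=9;  out ∅∪∅=∅
  n6('aac'): parent n2 fail=1; on 'c' 1 → fail=8;  out ∅∪{2}={2}
  n11('dcc'): parent n10 fail=0; on 'c' 0 → fail=0;  out ∅∪∅=∅
  n4('aadb'): parent n3 fail=9; on 'b' 9 → fail=15;  out ∅∪{5}={5}
  n7('aacc'): parent n6 fail=8; on 'c' 8→0 → fail=0;  out {1}∪∅={1}
  n12('dccc'): parent n11 fail=0; on 'c' 0 → fail=0;  out ∅∪∅=∅
  n5('aadbb'): parent n4 fail=15; on 'b' 15→16 → fail=17;  out {0}∪{6}={0,6}
  n13('dccca'): parent n12 fail=0; on 'a' 0 → fail=1;  out ∅∪{4}={4}
  n14('dcccaa'): parent n13 fail=1; on 'a' 1 → fail=2;  out {3}∪{4}={3,4}

Scan:
i=0 'b': node 0→16
i=1 'c': node 16→0 (via fail)
i=2 'a': node 0→1  → match P4@[2:2]
i=3 'd': node 1→9 (via fail)
i=4 'b': node 9→15  → match P5@[3:4]
i=5 'a': node 15→1 (via fail)  → match P4@[5:5]
i=6 'c': node 1→8  → match P2@[5:6]
i=7 'b': node 8→16 (via fail)
i=8 'c': node 16→0 (via fail)
i=9 'd': node 0→9
i=10 'b': node 9→15  → match P5@[9:10]
i=11 'b': node 15→17 (via fail)  → match P6@[10:11]
i=12 'b': node 17→17 (via fail)  → match P6@[11:12]
i=13 'd': node 17→9 (via fail)
i=14 'd': node 9→9 (via fail)
i=15 'd': node 9→9 (via fail)
i=16 'c': node 9→10
i=17 'c': node 10→11
i=18 'c': node 11→12
i=19 'a': node 12→13  → match P4@[19:19]
i=20 'a': node 13→14  → match P3@[15:20],P4@[20:20]
i=21 'b': node 14→16 (via fail)
i=22 'b': node 16→17  → match P6@[21:22]
i=23 'b': node 17→17 (via fail)  → match P6@[22:23]
i=24 'b': node 17→17 (via fail)  → match P6@[23:24]
i=25 'c': node 17→0 (via fail)
i=26 'b': node 0→16
i=27 'b': node 16→17  → match P6@[26:27]
i=28 'a': node 17→1 (via fail)  → match P4@[28:28]
i=29 'a': node 1→2  → match P4@[29:29]
i=30 'd': node 2→3
i=31 'b': node 3→4  → match P5@[30:31]
i=32 'b': node 4→5  → match P0@[28:32],P6@[31:32]
i=33 'd': node 5→9 (via fail)
i=34 'c': node 9→10
i=35 'c': node 10→11
i=36 'c': node 11→12
i=37 'a': node 12→13  → match P4@[37:37]
i=38 'a': node 13→14  → match P3@[33:38],P4@[38:38]
i=39 'a': node 14→2 (via fail)  → match P4@[39:39]
i=40 'c': node 2→6  → match P2@[39:40]
i=41 'c': node 6→7  → match P1@[38:41]
i=42 'a': node 7→1 (via fail)  → match P4@[42:42]
i=43 'a': node 1→2  → match P4@[43:43]
i=44 'a': node 2→2 (via fail)  → match P4@[44:44]
i=45 'a': node 2→2 (via fail)  → match P4@[45:45]
i=46 'd': node 2→3
i=47 'a': node 3→1 (via fail)  → match P4@[47:47]
i=48 'd': node 1→9 (via fail)
i=49 'c': node 9→10
i=50 'd': node 10→9 (via fail)
i=51 'b': node 9→15  → match P5@[50:51]
i=52 'd': node 15→9 (via fail)
i=53 'b': node 9→15  → match P5@[52:53]
i=54 'c': node 15→0 (via fail)
i=55 'd': node 0→9
i=56 'd': node 9→9 (via fail)
i=57 'a': node 9→1 (via fail)  → match P4@[57:57]
i=58 'b': node 1→16 (via fail)
i=59 'a': node 16→1 (via fail)  → match P4@[59:59]
i=60 'c': node 1→8  → match P2@[59:60]
i=61 'a': node 8→1 (via fail)  → match P4@[61:61]
i=62 'd': node 1→9 (via fail)
i=63 'd': node 9→9 (via fail)
i=64 'a': node 9→1 (via fail)  → match P4@[64:64]
i=65 'a': node 1→2  → match P4@[65:65]
i=66 'a': node 2→2 (via fail)  → match P4@[66:66]
i=67 'c': node 2→6  → match P2@[66:67]
i=68 'c': node 6→7  → match P1@[65:68]
i=69 'b': node 7→16 (via fail)
i=70 'b': node 16→17  → match P6@[69:70]
i=71 'a': node 17→1 (via fail)  → match P4@[71:71]
i=72 'a': node 1→2  → match P4@[72:72]
i=73 'c': node 2→6  → match P2@[72:73]

All matches (sorted): [[2,4],[4,5],[5,4],[6,2],[10,5],[11,6],[12,6],[19,4],[20,3],[20,4],[22,6],[23,6],[24,6],[27,6],[28,4],[29,4],[31,5],[32,0],[32,6],[37,4],[38,3],[38,4],[39,4],[40,2],[41,1],[42,4],[43,4],[44,4],[45,4],[47,4],[51,5],[53,5],[57,4],[59,4],[60,2],[61,4],[64,4],[65,4],[66,4],[67,2],[68,1],[70,6],[71,4],[72,4],[73,2]]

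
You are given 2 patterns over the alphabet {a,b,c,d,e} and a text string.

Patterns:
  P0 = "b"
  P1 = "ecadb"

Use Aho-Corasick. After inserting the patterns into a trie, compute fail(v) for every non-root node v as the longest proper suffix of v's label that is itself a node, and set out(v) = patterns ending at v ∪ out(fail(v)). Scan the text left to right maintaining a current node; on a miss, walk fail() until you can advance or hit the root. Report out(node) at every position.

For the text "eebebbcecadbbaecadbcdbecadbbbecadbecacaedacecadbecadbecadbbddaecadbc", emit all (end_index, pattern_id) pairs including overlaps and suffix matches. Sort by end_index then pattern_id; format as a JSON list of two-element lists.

Build:
Trie nodes:
  0='ε' goto b→1 e→2
  1='b' goto ·  ←P0
  2='e' goto c→3
  3='ec' goto a→4
  4='eca' goto d→5
  5='ecad' goto b→6
  6='ecadb' goto ·  ←P1

Failure links (BFS by depth):
  fail(1) 'b': from fail(0)=0 chase 'b': 0 ⇒ 0;  out={0}∪out(0)={0}
  fail(2) 'e': from fail(0)=0 chase 'e': 0 ⇒ 0;  out=∅∪out(0)=∅
  fail(3) 'ec': from fail(2)=0 chase 'c': 0 ⇒ 0;  out=∅∪out(0)=∅
  fail(4) 'eca': from fail(3)=0 chase 'a': 0 ⇒ 0;  out=∅∪out(0)=∅
  fail(5) 'ecad': from fail(4)=0 chase 'd': 0 ⇒ 0;  out=∅∪out(0)=∅
  fail(6) 'ecadb': from fail(5)=0 chase 'b': 0 ⇒ 1;  out={1}∪out(1)={0,1}

Text stream:
i=0 'e': node 0→2
i=1 'e': node 2→2 (via fail)
i=2 'b': node 2→1 (via fail)  ** P0@[2:2]
i=3 'e': node 1→2 (via fail)
i=4 'b': node 2→1 (via fail)  ** P0@[4:4]
i=5 'b': node 1→1 (via fail)  ** P0@[5:5]
i=6 'c': node 1→0 (via fail)
i=7 'e': node 0→2
i=8 'c': node 2→3
i=9 'a': node 3→4
i=10 'd': node 4→5
i=11 'b': node 5→6  ** P0@[11:11],P1@[7:11]
i=12 'b': node 6→1 (via fail)  ** P0@[12:12]
i=13 'a': node 1→0 (via fail)
i=14 'e': node 0→2
i=15 'c': node 2→3
i=16 'a': node 3→4
i=17 'd': node 4→5
i=18 'b': node 5→6  ** P0@[18:18],P1@[14:18]
i=19 'c': node 6→0 (via fail)
i=20 'd': node 0→0
i=21 'b': node 0→1  ** P0@[21:21]
i=22 'e': node 1→2 (via fail)
i=23 'c': node 2→3
i=24 'a': node 3→4
i=25 'd': node 4→5
i=26 'b': node 5→6  ** P0@[26:26],P1@[22:26]
i=27 'b': node 6→1 (via fail)  ** P0@[27:27]
i=28 'b': node 1→1 (via fail)  ** P0@[28:28]
i=29 'e': node 1→2 (via fail)
i=30 'c': node 2→3
i=31 'a': node 3→4
i=32 'd': node 4→5
i=33 'b': node 5→6  ** P0@[33:33],P1@[29:33]
i=34 'e': node 6→2 (via fail)
i=35 'c': node 2→3
i=36 'a': node 3→4
i=37 'c': node 4→0 (via fail)
i=38 'a': node 0→0
i=39 'e': node 0→2
i=40 'd': node 2→0 (via fail)
i=41 'a': node 0→0
i=42 'c': node 0→0
i=43 'e': node 0→2
i=44 'c': node 2→3
i=45 'a': node 3→4
i=46 'd': node 4→5
i=47 'b': node 5→6  ** P0@[47:47],P1@[43:47]
i=48 'e': node 6→2 (via fail)
i=49 'c': node 2→3
i=50 'a': node 3→4
i=51 'd': node 4→5
i=52 'b': node 5→6  ** P0@[52:52],P1@[48:52]
i=53 'e': node 6→2 (via fail)
i=54 'c': node 2→3
i=55 'a': node 3→4
i=56 'd': node 4→5
i=57 'b': node 5→6  ** P0@[57:57],P1@[53:57]
i=58 'b': node 6→1 (via fail)  ** P0@[58:58]
i=59 'd': node 1→0 (via fail)
i=60 'd': node 0→0
i=61 'a': node 0→0
i=62 'e': node 0→2
i=63 'c': node 2→3
i=64 'a': node 3→4
i=65 'd': node 4→5
i=66 'b': node 5→6  ** P0@[66:66],P1@[62:66]
i=67 'c': node 6→0 (via fail)

All matches (sorted): [[2,0],[4,0],[5,0],[11,0],[11,1],[12,0],[18,0],[18,1],[21,0],[26,0],[26,1],[27,0],[28,0],[33,0],[33,1],[47,0],[47,1],[52,0],[52,1],[57,0],[57,1],[58,0],[66,0],[66,1]]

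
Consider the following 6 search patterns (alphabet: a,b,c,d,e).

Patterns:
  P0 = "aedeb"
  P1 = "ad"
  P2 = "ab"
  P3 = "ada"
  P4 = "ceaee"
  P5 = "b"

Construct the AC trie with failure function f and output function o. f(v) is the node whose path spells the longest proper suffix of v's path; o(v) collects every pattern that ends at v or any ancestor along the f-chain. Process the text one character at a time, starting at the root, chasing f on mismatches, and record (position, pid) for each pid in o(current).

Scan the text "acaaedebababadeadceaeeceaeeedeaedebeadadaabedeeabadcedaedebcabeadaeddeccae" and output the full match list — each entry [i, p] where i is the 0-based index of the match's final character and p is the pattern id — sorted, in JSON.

Build automaton:
Trie nodes:
  0='ε' goto a→1 b→14 c→9
  1='a' goto b→7 d→6 e→2
  2='ae' goto d→3
  3='aed' goto e→4
  4='aede' goto b→5
  5='aedeb' goto ·  [P0 ends]
  6='ad' goto a→8  [P1 ends]
  7='ab' goto ·  [P2 ends]
  8='ada' goto ·  [P3 ends]
  9='c' goto e→10
  10='ce' goto a→11
  11='cea' goto e→12
  12='ceae' goto e→13
  13='ceaee' goto ·  [P4 ends]
  14='b' goto ·  [P5 ends]

Failure links (BFS by depth):
  fail(1) 'a': from fail(0)=0 chase 'a': 0 ⇒ 0;  out=∅∪out(0)=∅
  fail(9) 'c': from fail(0)=0 chase 'c': 0 ⇒ 0;  out=∅∪out(0)=∅
  fail(14) 'b': from fail(0)=0 chase 'b': 0 ⇒ 0;  out={5}∪out(0)={5}
  fail(2) 'ae': from fail(1)=0 chase 'e': 0 ⇒ 0;  out=∅∪out(0)=∅
  fail(6) 'ad': from fail(1)=0 chase 'd': 0 ⇒ 0;  out={1}∪out(0)={1}
  fail(7) 'ab': from fail(1)=0 chase 'b': 0 ⇒ 14;  out={2}∪out(14)={2,5}
  fail(10) 'ce': from fail(9)=0 chase 'e': 0 ⇒ 0;  out=∅∪out(0)=∅
  fail(3) 'aed': from fail(2)=0 chase 'd': 0 ⇒ 0;  out=∅∪out(0)=∅
  fail(8) 'ada': from fail(6)=0 chase 'a': 0 ⇒ 1;  out={3}∪out(1)={3}
  fail(11) 'cea': from fail(10)=0 chase 'a': 0 ⇒ 1;  out=∅∪out(1)=∅
  fail(4) 'aede': from fail(3)=0 chase 'e': 0 ⇒ 0;  out=∅∪out(0)=∅
  fail(12) 'ceae': from fail(11)=1 chase 'e': 1 ⇒ 2;  out=∅∪out(2)=∅
  fail(5) 'aedeb': from fail(4)=0 chase 'b': 0 ⇒ 14;  out={0}∪out(14)={0,5}
  fail(13) 'ceaee': from fail(12)=2 chase 'e': 2→0 ⇒ 0;  out={4}∪out(0)={4}

Text stream:
i=0 'a': node 0→1
i=1 'c': node 1→9 (via fail)
i=2 'a': node 9→1 (via fail)
i=3 'a': node 1→1 (via fail)
i=4 'e': node 1→2
i=5 'd': node 2→3
i=6 'e': node 3→4
i=7 'b': node 4→5  ** P0@[3:7],P5@[7:7]
i=8 'a': node 5→1 (via fail)
i=9 'b': node 1→7  ** P2@[8:9],P5@[9:9]
i=10 'a': node 7→1 (via fail)
i=11 'b': node 1→7  ** P2@[10:11],P5@[11:11]
i=12 'a': node 7→1 (via fail)
i=13 'd': node 1→6  ** P1@[12:13]
i=14 'e': node 6→0 (via fail)
i=15 'a': node 0→1
i=16 'd': node 1→6  ** P1@[15:16]
i=17 'c': node 6→9 (via fail)
i=18 'e': node 9→10
i=19 'a': node 10→11
i=20 'e': node 11→12
i=21 'e': node 12→13  ** P4@[17:21]
i=22 'c': node 13→9 (via fail)
i=23 'e': node 9→10
i=24 'a': node 10→11
i=25 'e': node 11→12
i=26 'e': node 12→13  ** P4@[22:26]
i=27 'e': node 13→0 (via fail)
i=28 'd': node 0→0
i=29 'e': node 0→0
i=30 'a': node 0→1
i=31 'e': node 1→2
i=32 'd': node 2→3
i=33 'e': node 3→4
i=34 'b': node 4→5  ** P0@[30:34],P5@[34:34]
i=35 'e': node 5→0 (via fail)
i=36 'a': node 0→1
i=37 'd': node 1→6  ** P1@[36:37]
i=38 'a': node 6→8  ** P3@[36:38]
i=39 'd': node 8→6 (via fail)  ** P1@[38:39]
i=40 'a': node 6→8  ** P3@[38:40]
i=41 'a': node 8→1 (via fail)
i=42 'b': node 1→7  ** P2@[41:42],P5@[42:42]
i=43 'e': node 7→0 (via fail)
i=44 'd': node 0→0
i=45 'e': node 0→0
i=46 'e': node 0→0
i=47 'a': node 0→1
i=48 'b': node 1→7  ** P2@[47:48],P5@[48:48]
i=49 'a': node 7→1 (via fail)
i=50 'd': node 1→6  ** P1@[49:50]
i=51 'c': node 6→9 (via fail)
i=52 'e': node 9→10
i=53 'd': node 10→0 (via fail)
i=54 'a': node 0→1
i=55 'e': node 1→2
i=56 'd': node 2→3
i=57 'e': node 3→4
i=58 'b': node 4→5  ** P0@[54:58],P5@[58:58]
i=59 'c': node 5→9 (via fail)
i=60 'a': node 9→1 (via fail)
i=61 'b': node 1→7  ** P2@[60:61],P5@[61:61]
i=62 'e': node 7→0 (via fail)
i=63 'a': node 0→1
i=64 'd': node 1→6  ** P1@[63:64]
i=65 'a': node 6→8  ** P3@[63:65]
i=66 'e': node 8→2 (via fail)
i=67 'd': node 2→3
i=68 'd': node 3→0 (via fail)
i=69 'e': node 0→0
i=70 'c': node 0→9
i=71 'c': node 9→9 (via fail)
i=72 'a': node 9→1 (via fail)
i=73 'e': node 1→2

Result: [[7,0],[7,5],[9,2],[9,5],[11,2],[11,5],[13,1],[16,1],[21,4],[26,4],[34,0],[34,5],[37,1],[38,3],[39,1],[40,3],[42,2],[42,5],[48,2],[48,5],[50,1],[58,0],[58,5],[61,2],[61,5],[64,1],[65,3]]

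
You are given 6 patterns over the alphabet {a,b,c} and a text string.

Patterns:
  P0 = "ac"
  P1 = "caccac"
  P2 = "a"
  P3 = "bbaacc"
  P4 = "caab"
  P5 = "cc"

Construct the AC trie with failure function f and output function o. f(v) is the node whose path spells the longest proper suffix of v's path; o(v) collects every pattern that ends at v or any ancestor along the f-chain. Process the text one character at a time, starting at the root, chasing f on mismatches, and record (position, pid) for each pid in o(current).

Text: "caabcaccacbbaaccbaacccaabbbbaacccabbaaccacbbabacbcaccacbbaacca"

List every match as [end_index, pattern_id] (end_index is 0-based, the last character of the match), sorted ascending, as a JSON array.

Build:
Trie nodes:
  n0 'ε': a→1 b→9 c→3
  n1 'a': c→2  ←P2
  n2 'ac': ·  ←P0
  n3 'c': a→4 c→17
  n4 'ca': a→15 c→5
  n5 'cac': c→6
  n6 'cacc': a→7
  n7 'cacca': c→8
  n8 'caccac': ·  ←P1
  n9 'b': b→10
  n10 'bb': a→11
  n11 'bba': a→12
  n12 'bbaa': c→13
  n13 'bbaac': c→14
  n14 'bbaacc': ·  ←P3
  n15 'caa': b→16
  n16 'caab': ·  ←P4
  n17 'cc': ·  ←P5

Failure links (BFS by depth):
  n1('a'): parent n0 fail=0; on 'a' 0 → fail=0;  out {2}∪∅={2}
  n3('c'): parent n0 fail=0; on 'c' 0 → fail=0;  out ∅∪∅=∅
  n9('b'): parent n0 fail=0; on 'b' 0 → fail=0;  out ∅∪∅=∅
  n2('ac'): parent n1 fail=0; on 'c' 0 → fail=3;  out {0}∪∅={0}
  n4('ca'): parent n3 fail=0; on 'a' 0 → fail=1;  out ∅∪{2}={2}
  n10('bb'): parent n9 fail=0; on 'b' 0 → fail=9;  out ∅∪∅=∅
  n17('cc'): parent n3 fail=0; on 'c' 0 → fail=3;  out {5}∪∅={5}
  n5('cac'): parent n4 fail=1; on 'c' 1 → fail=2;  out ∅∪{0}={0}
  n11('bba'): parent n10 fail=9; on 'a' 9→0 → fail=1;  out ∅∪{2}={2}
  n15('caa'): parent n4 fail=1; on 'a' 1→0 → fail=1;  out ∅∪{2}={2}
  n6('cacc'): parent n5 fail=2; on 'c' 2→3 → fail=17;  out ∅∪{5}={5}
  n12('bbaa'): parent n11 fail=1; on 'a' 1→0 → fail=1;  out ∅∪{2}={2}
  n16('caab'): parent n15 fail=1; on 'b' 1→0 → fail=9;  out {4}∪∅={4}
  n7('cacca'): parent n6 fail=17; on 'a' 17→3 → fail=4;  out ∅∪{2}={2}
  n13('bbaac'): parent n12 fail=1; on 'c' 1 → fail=2;  out ∅∪{0}={0}
  n8('caccac'): parent n7 fail=4; on 'c' 4 → fail=5;  out {1}∪{0}={0,1}
  n14('bbaacc'): parent n13 fail=2; on 'c' 2→3 → fail=17;  out {3}∪{5}={3,5}

Scan:
i=0 'c': node 0→3
i=1 'a': node 3→4  emit P2@[1:1]
i=2 'a': node 4→15  emit P2@[2:2]
i=3 'b': node 15→16  emit P4@[0:3]
i=4 'c': node 16→3 (fail-walked)
i=5 'a': node 3→4  emit P2@[5:5]
i=6 'c': node 4→5  emit P0@[5:6]
i=7 'c': node 5→6  emit P5@[6:7]
i=8 'a': node 6→7  emit P2@[8:8]
i=9 'c': node 7→8  emit P0@[8:9],P1@[4:9]
i=10 'b': node 8→9 (fail-walked)
i=11 'b': node 9→10
i=12 'a': node 10→11  emit P2@[12:12]
i=13 'a': node 11→12  emit P2@[13:13]
i=14 'c': node 12→13  emit P0@[13:14]
i=15 'c': node 13→14  emit P3@[10:15],P5@[14:15]
i=16 'b': node 14→9 (fail-walked)
i=17 'a': node 9→1 (fail-walked)  emit P2@[17:17]
i=18 'a': node 1→1 (fail-walked)  emit P2@[18:18]
i=19 'c': node 1→2  emit P0@[18:19]
i=20 'c': node 2→17 (fail-walked)  emit P5@[19:20]
i=21 'c': node 17→17 (fail-walked)  emit P5@[20:21]
i=22 'a': node 17→4 (fail-walked)  emit P2@[22:22]
i=23 'a': node 4→15  emit P2@[23:23]
i=24 'b': node 15→16  emit P4@[21:24]
i=25 'b': node 16→10 (fail-walked)
i=26 'b': node 10→10 (fail-walked)
i=27 'b': node 10→10 (fail-walked)
i=28 'a': node 10→11  emit P2@[28:28]
i=29 'a': node 11→12  emit P2@[29:29]
i=30 'c': node 12→13  emit P0@[29:30]
i=31 'c': node 13→14  emit P3@[26:31],P5@[30:31]
i=32 'c': node 14→17 (fail-walked)  emit P5@[31:32]
i=33 'a': node 17→4 (fail-walked)  emit P2@[33:33]
i=34 'b': node 4→9 (fail-walked)
i=35 'b': node 9→10
i=36 'a': node 10→11  emit P2@[36:36]
i=37 'a': node 11→12  emit P2@[37:37]
i=38 'c': node 12→13  emit P0@[37:38]
i=39 'c': node 13→14  emit P3@[34:39],P5@[38:39]
i=40 'a': node 14→4 (fail-walked)  emit P2@[40:40]
i=41 'c': node 4→5  emit P0@[40:41]
i=42 'b': node 5→9 (fail-walked)
i=43 'b': node 9→10
i=44 'a': node 10→11  emit P2@[44:44]
i=45 'b': node 11→9 (fail-walked)
i=46 'a': node 9→1 (fail-walked)  emit P2@[46:46]
i=47 'c': node 1→2  emit P0@[46:47]
i=48 'b': node 2→9 (fail-walked)
i=49 'c': node 9→3 (fail-walked)
i=50 'a': node 3→4  emit P2@[50:50]
i=51 'c': node 4→5  emit P0@[50:51]
i=52 'c': node 5→6  emit P5@[51:52]
i=53 'a': node 6→7  emit P2@[53:53]
i=54 'c': node 7→8  emit P0@[53:54],P1@[49:54]
i=55 'b': node 8→9 (fail-walked)
i=56 'b': node 9→10
i=57 'a': node 10→11  emit P2@[57:57]
i=58 'a': node 11→12  emit P2@[58:58]
i=59 'c': node 12→13  emit P0@[58:59]
i=60 'c': node 13→14  emit P3@[55:60],P5@[59:60]
i=61 'a': node 14→4 (fail-walked)  emit P2@[61:61]

Result: [[1,2],[2,2],[3,4],[5,2],[6,0],[7,5],[8,2],[9,0],[9,1],[12,2],[13,2],[14,0],[15,3],[15,5],[17,2],[18,2],[19,0],[20,5],[21,5],[22,2],[23,2],[24,4],[28,2],[29,2],[30,0],[31,3],[31,5],[32,5],[33,2],[36,2],[37,2],[38,0],[39,3],[39,5],[40,2],[41,0],[44,2],[46,2],[47,0],[50,2],[51,0],[52,5],[53,2],[54,0],[54,1],[57,2],[58,2],[59,0],[60,3],[60,5],[61,2]]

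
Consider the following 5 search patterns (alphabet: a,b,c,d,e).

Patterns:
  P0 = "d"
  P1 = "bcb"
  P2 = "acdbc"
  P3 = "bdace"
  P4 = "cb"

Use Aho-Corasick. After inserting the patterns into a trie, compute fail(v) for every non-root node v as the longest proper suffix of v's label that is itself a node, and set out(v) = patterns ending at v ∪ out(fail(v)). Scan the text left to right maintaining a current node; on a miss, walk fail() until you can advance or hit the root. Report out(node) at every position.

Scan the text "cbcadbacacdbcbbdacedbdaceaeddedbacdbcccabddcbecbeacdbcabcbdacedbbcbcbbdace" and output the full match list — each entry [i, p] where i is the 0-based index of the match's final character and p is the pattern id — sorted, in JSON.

Build:
Trie nodes:
  n0 'ε': a→5 b→2 c→14 d→1
  n1 'd': ·  [P0 ends]
  n2 'b': c→3 d→10
  n3 'bc': b→4
  n4 'bcb': ·  [P1 ends]
  n5 'a': c→6
  n6 'ac': d→7
  n7 'acd': b→8
  n8 'acdb': c→9
  n9 'acdbc': ·  [P2 ends]
  n10 'bd': a→11
  n11 'bda': c→12
  n12 'bdac': e→13
  n13 'bdace': ·  [P3 ends]
  n14 'c': b→15
  n15 'cb': ·  [P4 ends]

Failure links (BFS by depth):
  n1('d'): parent n0 fail=0; on 'd' 0 → fail=0;  out {0}∪∅={0}
  n2('b'): parent n0 fail=0; on 'b' 0 → fail=0;  out ∅∪∅=∅
  n5('a'): parent n0 fail=0; on 'a' 0 → fail=0;  out ∅∪∅=∅
  n14('c'): parent n0 fail=0; on 'c' 0 → fail=0;  out ∅∪∅=∅
  n3('bc'): parent n2 fail=0; on 'c' 0 → fail=14;  out ∅∪∅=∅
  n6('ac'): parent n5 fail=0; on 'c' 0 → fail=14;  out ∅∪∅=∅
  n10('bd'): parent n2 fail=0; on 'd' 0 → fail=1;  out ∅∪{0}={0}
  n15('cb'): parent n14 fail=0; on 'b' 0 → fail=2;  out {4}∪∅={4}
  n4('bcb'): parent n3 fail=14; on 'b' 14 → fail=15;  out {1}∪{4}={1,4}
  n7('acd'): parent n6 fail=14; on 'd' 14→0 → fail=1;  out ∅∪{0}={0}
  n11('bda'): parent n10 fail=1; on 'a' 1→0 → fail=5;  out ∅∪∅=∅
  n8('acdb'): parent n7 fail=1; on 'b' 1→0 → fail=2;  out ∅∪∅=∅
  n12('bdac'): parent n11 fail=5; on 'c' 5 → fail=6;  out ∅∪∅=∅
  n9('acdbc'): parent n8 fail=2; on 'c' 2 → fail=3;  out {2}∪∅={2}
  n13('bdace'): parent n12 fail=6; on 'e' 6→14→0 → fail=0;  out {3}∪∅={3}

Text stream:
[0] read 'c'  n0⇒n14
[1] read 'b'  n14⇒n15  → match P4@[0:1]
[2] read 'c'  n15⇒n3 (fail-walked)
[3] read 'a'  n3⇒n5 (fail-walked)
[4] read 'd'  n5⇒n1 (fail-walked)  → match P0@[4:4]
[5] read 'b'  n1⇒n2 (fail-walked)
[6] read 'a'  n2⇒n5 (fail-walked)
[7] read 'c'  n5⇒n6
[8] read 'a'  n6⇒n5 (fail-walked)
[9] read 'c'  n5⇒n6
[10] read 'd'  n6⇒n7  → match P0@[10:10]
[11] read 'b'  n7⇒n8
[12] read 'c'  n8⇒n9  → match P2@[8:12]
[13] read 'b'  n9⇒n4 (fail-walked)  → match P1@[11:13],P4@[12:13]
[14] read 'b'  n4⇒n2 (fail-walked)
[15] read 'd'  n2⇒n10  → match P0@[15:15]
[16] read 'a'  n10⇒n11
[17] read 'c'  n11⇒n12
[18] read 'e'  n12⇒n13  → match P3@[14:18]
[19] read 'd'  n13⇒n1 (fail-walked)  → match P0@[19:19]
[20] read 'b'  n1⇒n2 (fail-walked)
[21] read 'd'  n2⇒n10  → match P0@[21:21]
[22] read 'a'  n10⇒n11
[23] read 'c'  n11⇒n12
[24] read 'e'  n12⇒n13  → match P3@[20:24]
[25] read 'a'  n13⇒n5 (fail-walked)
[26] read 'e'  n5⇒n0 (fail-walked)
[27] read 'd'  n0⇒n1  → match P0@[27:27]
[28] read 'd'  n1⇒n1 (fail-walked)  → match P0@[28:28]
[29] read 'e'  n1⇒n0 (fail-walked)
[30] read 'd'  n0⇒n1  → match P0@[30:30]
[31] read 'b'  n1⇒n2 (fail-walked)
[32] read 'a'  n2⇒n5 (fail-walked)
[33] read 'c'  n5⇒n6
[34] read 'd'  n6⇒n7  → match P0@[34:34]
[35] read 'b'  n7⇒n8
[36] read 'c'  n8⇒n9  → match P2@[32:36]
[37] read 'c'  n9⇒n14 (fail-walked)
[38] read 'c'  n14⇒n14 (fail-walked)
[39] read 'a'  n14⇒n5 (fail-walked)
[40] read 'b'  n5⇒n2 (fail-walked)
[41] read 'd'  n2⇒n10  → match P0@[41:41]
[42] read 'd'  n10⇒n1 (fail-walked)  → match P0@[42:42]
[43] read 'c'  n1⇒n14 (fail-walked)
[44] read 'b'  n14⇒n15  → match P4@[43:44]
[45] read 'e'  n15⇒n0 (fail-walked)
[46] read 'c'  n0⇒n14
[47] read 'b'  n14⇒n15  → match P4@[46:47]
[48] read 'e'  n15⇒n0 (fail-walked)
[49] read 'a'  n0⇒n5
[50] read 'c'  n5⇒n6
[51] read 'd'  n6⇒n7  → match P0@[51:51]
[52] read 'b'  n7⇒n8
[53] read 'c'  n8⇒n9  → match P2@[49:53]
[54] read 'a'  n9⇒n5 (fail-walked)
[55] read 'b'  n5⇒n2 (fail-walked)
[56] read 'c'  n2⇒n3
[57] read 'b'  n3⇒n4  → match P1@[55:57],P4@[56:57]
[58] read 'd'  n4⇒n10 (fail-walked)  → match P0@[58:58]
[59] read 'a'  n10⇒n11
[60] read 'c'  n11⇒n12
[61] read 'e'  n12⇒n13  → match P3@[57:61]
[62] read 'd'  n13⇒n1 (fail-walked)  → match P0@[62:62]
[63] read 'b'  n1⇒n2 (fail-walked)
[64] read 'b'  n2⇒n2 (fail-walked)
[65] read 'c'  n2⇒n3
[66] read 'b'  n3⇒n4  → match P1@[64:66],P4@[65:66]
[67] read 'c'  n4⇒n3 (fail-walked)
[68] read 'b'  n3⇒n4  → match P1@[66:68],P4@[67:68]
[69] read 'b'  n4⇒n2 (fail-walked)
[70] read 'd'  n2⇒n10  → match P0@[70:70]
[71] read 'a'  n10⇒n11
[72] read 'c'  n11⇒n12
[73] read 'e'  n12⇒n13  → match P3@[69:73]

Result: [[1,4],[4,0],[10,0],[12,2],[13,1],[13,4],[15,0],[18,3],[19,0],[21,0],[24,3],[27,0],[28,0],[30,0],[34,0],[36,2],[41,0],[42,0],[44,4],[47,4],[51,0],[53,2],[57,1],[57,4],[58,0],[61,3],[62,0],[66,1],[66,4],[68,1],[68,4],[70,0],[73,3]]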